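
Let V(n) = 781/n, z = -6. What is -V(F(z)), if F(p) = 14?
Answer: -781/14 ≈ -55.786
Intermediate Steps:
-V(F(z)) = -781/14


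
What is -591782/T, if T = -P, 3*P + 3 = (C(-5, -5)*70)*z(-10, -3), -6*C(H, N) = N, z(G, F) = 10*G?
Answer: -5326038/17509 ≈ -304.19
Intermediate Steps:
C(H, N) = -N/6
P = -17509/9 (P = -1 + ((-⅙*(-5)*70)*(10*(-10)))/3 = -1 + (((⅚)*70)*(-100))/3 = -1 + ((175/3)*(-100))/3 = -1 + (⅓)*(-17500/3) = -1 - 17500/9 = -17509/9 ≈ -1945.4)
T = 17509/9 (T = -1*(-17509/9) = 17509/9 ≈ 1945.4)
-591782/T = -591782/17509/9 = -591782*9/17509 = -5326038/17509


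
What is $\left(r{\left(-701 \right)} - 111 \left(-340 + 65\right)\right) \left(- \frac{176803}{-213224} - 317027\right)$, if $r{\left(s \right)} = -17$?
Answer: $- \frac{46869709594965}{4846} \approx -9.6718 \cdot 10^{9}$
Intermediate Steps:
$\left(r{\left(-701 \right)} - 111 \left(-340 + 65\right)\right) \left(- \frac{176803}{-213224} - 317027\right) = \left(-17 - 111 \left(-340 + 65\right)\right) \left(- \frac{176803}{-213224} - 317027\right) = \left(-17 - -30525\right) \left(\left(-176803\right) \left(- \frac{1}{213224}\right) - 317027\right) = \left(-17 + 30525\right) \left(\frac{16073}{19384} - 317027\right) = 30508 \left(- \frac{6145235295}{19384}\right) = - \frac{46869709594965}{4846}$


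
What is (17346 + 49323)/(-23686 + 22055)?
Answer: -66669/1631 ≈ -40.876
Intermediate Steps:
(17346 + 49323)/(-23686 + 22055) = 66669/(-1631) = 66669*(-1/1631) = -66669/1631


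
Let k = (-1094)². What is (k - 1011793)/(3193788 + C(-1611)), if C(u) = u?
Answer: 61681/1064059 ≈ 0.057968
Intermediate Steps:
k = 1196836
(k - 1011793)/(3193788 + C(-1611)) = (1196836 - 1011793)/(3193788 - 1611) = 185043/3192177 = 185043*(1/3192177) = 61681/1064059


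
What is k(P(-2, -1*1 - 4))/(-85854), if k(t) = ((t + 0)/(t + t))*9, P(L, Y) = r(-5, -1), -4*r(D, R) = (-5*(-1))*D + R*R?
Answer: -3/57236 ≈ -5.2415e-5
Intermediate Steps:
r(D, R) = -5*D/4 - R**2/4 (r(D, R) = -((-5*(-1))*D + R*R)/4 = -(5*D + R**2)/4 = -(R**2 + 5*D)/4 = -5*D/4 - R**2/4)
P(L, Y) = 6 (P(L, Y) = -5/4*(-5) - 1/4*(-1)**2 = 25/4 - 1/4*1 = 25/4 - 1/4 = 6)
k(t) = 9/2 (k(t) = (t/((2*t)))*9 = (t*(1/(2*t)))*9 = (1/2)*9 = 9/2)
k(P(-2, -1*1 - 4))/(-85854) = (9/2)/(-85854) = (9/2)*(-1/85854) = -3/57236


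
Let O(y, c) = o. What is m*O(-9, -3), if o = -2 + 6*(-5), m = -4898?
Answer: 156736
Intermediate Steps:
o = -32 (o = -2 - 30 = -32)
O(y, c) = -32
m*O(-9, -3) = -4898*(-32) = 156736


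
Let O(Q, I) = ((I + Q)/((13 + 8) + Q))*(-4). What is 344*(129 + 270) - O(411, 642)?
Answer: 549063/4 ≈ 1.3727e+5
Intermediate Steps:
O(Q, I) = -4*(I + Q)/(21 + Q) (O(Q, I) = ((I + Q)/(21 + Q))*(-4) = -4*(I + Q)/(21 + Q))
344*(129 + 270) - O(411, 642) = 344*(129 + 270) - 4*(-1*642 - 1*411)/(21 + 411) = 344*399 - 4*(-642 - 411)/432 = 137256 - 4*(-1053)/432 = 137256 - 1*(-39/4) = 137256 + 39/4 = 549063/4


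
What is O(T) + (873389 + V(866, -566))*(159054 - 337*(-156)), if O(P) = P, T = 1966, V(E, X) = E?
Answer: 185015090596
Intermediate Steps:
O(T) + (873389 + V(866, -566))*(159054 - 337*(-156)) = 1966 + (873389 + 866)*(159054 - 337*(-156)) = 1966 + 874255*(159054 + 52572) = 1966 + 874255*211626 = 1966 + 185015088630 = 185015090596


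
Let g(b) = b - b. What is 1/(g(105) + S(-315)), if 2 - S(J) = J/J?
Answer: 1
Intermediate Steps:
g(b) = 0
S(J) = 1 (S(J) = 2 - J/J = 2 - 1*1 = 2 - 1 = 1)
1/(g(105) + S(-315)) = 1/(0 + 1) = 1/1 = 1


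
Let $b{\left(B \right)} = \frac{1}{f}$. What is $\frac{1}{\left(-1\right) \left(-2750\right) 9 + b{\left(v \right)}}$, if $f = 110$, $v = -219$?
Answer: $\frac{110}{2722501} \approx 4.0404 \cdot 10^{-5}$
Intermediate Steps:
$b{\left(B \right)} = \frac{1}{110}$
$\frac{1}{\left(-1\right) \left(-2750\right) 9 + b{\left(v \right)}} = \frac{1}{\left(-1\right) \left(-2750\right) 9 + \frac{1}{110}} = \frac{1}{2750 \cdot 9 + \frac{1}{110}} = \frac{1}{24750 + \frac{1}{110}} = \frac{1}{\frac{2722501}{110}} = \frac{110}{2722501}$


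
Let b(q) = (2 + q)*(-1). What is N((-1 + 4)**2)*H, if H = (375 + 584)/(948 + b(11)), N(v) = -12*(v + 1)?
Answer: -23016/187 ≈ -123.08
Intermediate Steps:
b(q) = -2 - q
N(v) = -12 - 12*v (N(v) = -12*(1 + v) = -12 - 12*v)
H = 959/935 (H = (375 + 584)/(948 + (-2 - 1*11)) = 959/(948 + (-2 - 11)) = 959/(948 - 13) = 959/935 ≈ 1.0257)
N((-1 + 4)**2)*H = (-12 - 12*(-1 + 4)**2)*(959/935) = (-12 - 12*3**2)*(959/935) = (-12 - 12*9)*(959/935) = (-12 - 108)*(959/935) = -120*959/935 = -23016/187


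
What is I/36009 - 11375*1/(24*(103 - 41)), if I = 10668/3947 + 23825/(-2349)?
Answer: -1265910762698803/165593345557392 ≈ -7.6447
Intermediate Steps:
I = -68978143/9271503 (I = 10668*(1/3947) + 23825*(-1/2349) = 10668/3947 - 23825/2349 = -68978143/9271503 ≈ -7.4398)
I/36009 - 11375*1/(24*(103 - 41)) = -68978143/9271503/36009 - 11375*1/(24*(103 - 41)) = -68978143/9271503*1/36009 - 11375/(24*62) = -68978143/333857551527 - 11375/1488 = -1265910762698803/165593345557392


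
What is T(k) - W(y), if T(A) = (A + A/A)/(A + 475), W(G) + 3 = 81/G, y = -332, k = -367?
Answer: -433/2988 ≈ -0.14491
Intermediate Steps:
W(G) = -3 + 81/G
T(A) = (1 + A)/(475 + A) (T(A) = (A + 1)/(475 + A) = (1 + A)/(475 + A))
T(k) - W(y) = (1 - 367)/(475 - 367) - (-3 + 81/(-332)) = -366/108 - (-3 + 81*(-1/332)) = (1/108)*(-366) - (-3 - 81/332) = -61/18 - 1*(-1077/332) = -61/18 + 1077/332 = -433/2988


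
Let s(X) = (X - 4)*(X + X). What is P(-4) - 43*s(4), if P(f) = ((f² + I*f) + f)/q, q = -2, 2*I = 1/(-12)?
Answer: -73/12 ≈ -6.0833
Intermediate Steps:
I = -1/24 (I = (½)/(-12) = (½)*(-1/12) = -1/24 ≈ -0.041667)
s(X) = 2*X*(-4 + X) (s(X) = (-4 + X)*(2*X) = 2*X*(-4 + X))
P(f) = -23*f/48 - f²/2 (P(f) = ((f² - f/24) + f)/(-2) = (f² + 23*f/24)*(-½) = -23*f/48 - f²/2)
P(-4) - 43*s(4) = -1/48*(-4)*(23 + 24*(-4)) - 86*4*(-4 + 4) = -1/48*(-4)*(23 - 96) - 86*4*0 = -1/48*(-4)*(-73) - 43*0 = -73/12 + 0 = -73/12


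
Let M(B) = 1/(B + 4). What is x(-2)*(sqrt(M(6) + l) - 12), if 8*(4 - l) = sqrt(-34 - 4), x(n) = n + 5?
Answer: -36 + 3*sqrt(1640 - 50*I*sqrt(38))/20 ≈ -29.899 - 0.56834*I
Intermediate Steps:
x(n) = 5 + n
l = 4 - I*sqrt(38)/8 (l = 4 - sqrt(-34 - 4)/8 = 4 - I*sqrt(38)/8 ≈ 4.0 - 0.77055*I)
M(B) = 1/(4 + B)
x(-2)*(sqrt(M(6) + l) - 12) = (5 - 2)*(sqrt(1/(4 + 6) + (4 - I*sqrt(38)/8)) - 12) = 3*(sqrt(1/10 + (4 - I*sqrt(38)/8)) - 12) = 3*(sqrt(41/10 - I*sqrt(38)/8) - 12) = 3*(-12 + sqrt(41/10 - I*sqrt(38)/8)) = -36 + 3*sqrt(41/10 - I*sqrt(38)/8)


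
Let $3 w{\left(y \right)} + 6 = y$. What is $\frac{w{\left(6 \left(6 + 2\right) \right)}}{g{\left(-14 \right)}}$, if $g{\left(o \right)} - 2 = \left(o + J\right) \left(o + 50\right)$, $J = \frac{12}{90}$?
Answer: $- \frac{35}{1243} \approx -0.028158$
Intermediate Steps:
$J = \frac{2}{15}$ ($J = 12 \cdot \frac{1}{90} = \frac{2}{15} \approx 0.13333$)
$w{\left(y \right)} = -2 + \frac{y}{3}$
$g{\left(o \right)} = 2 + \left(50 + o\right) \left(\frac{2}{15} + o\right)$ ($g{\left(o \right)} = 2 + \left(o + \frac{2}{15}\right) \left(o + 50\right) = 2 + \left(\frac{2}{15} + o\right) \left(50 + o\right) = 2 + \left(50 + o\right) \left(\frac{2}{15} + o\right)$)
$\frac{w{\left(6 \left(6 + 2\right) \right)}}{g{\left(-14 \right)}} = \frac{-2 + \frac{6 \left(6 + 2\right)}{3}}{\frac{26}{3} + \left(-14\right)^{2} + \frac{752}{15} \left(-14\right)} = \frac{-2 + \frac{6 \cdot 8}{3}}{\frac{26}{3} + 196 - \frac{10528}{15}} = \frac{-2 + \frac{1}{3} \cdot 48}{- \frac{2486}{5}} = \left(-2 + 16\right) \left(- \frac{5}{2486}\right) = 14 \left(- \frac{5}{2486}\right) = - \frac{35}{1243}$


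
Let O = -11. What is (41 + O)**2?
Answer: 900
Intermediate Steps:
(41 + O)**2 = (41 - 11)**2 = 30**2 = 900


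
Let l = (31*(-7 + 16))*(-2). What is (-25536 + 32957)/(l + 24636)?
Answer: 7421/24078 ≈ 0.30821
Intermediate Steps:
l = -558 (l = (31*9)*(-2) = 279*(-2) = -558)
(-25536 + 32957)/(l + 24636) = (-25536 + 32957)/(-558 + 24636) = 7421/24078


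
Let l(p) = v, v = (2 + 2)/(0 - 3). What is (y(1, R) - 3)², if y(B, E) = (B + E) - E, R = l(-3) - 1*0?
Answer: 4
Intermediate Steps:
v = -4/3 (v = 4/(-3) = 4*(-⅓) = -4/3 ≈ -1.3333)
l(p) = -4/3
R = -4/3 (R = -4/3 - 1*0 = -4/3 + 0 = -4/3 ≈ -1.3333)
y(B, E) = B
(y(1, R) - 3)² = (1 - 3)² = (-2)² = 4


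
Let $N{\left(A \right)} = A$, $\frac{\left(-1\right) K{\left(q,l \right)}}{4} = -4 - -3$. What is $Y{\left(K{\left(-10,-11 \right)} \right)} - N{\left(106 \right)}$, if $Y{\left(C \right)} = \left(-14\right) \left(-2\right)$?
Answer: $-78$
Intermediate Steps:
$K{\left(q,l \right)} = 4$ ($K{\left(q,l \right)} = - 4 \left(-4 - -3\right) = - 4 \left(-4 + 3\right) = \left(-4\right) \left(-1\right) = 4$)
$Y{\left(C \right)} = 28$
$Y{\left(K{\left(-10,-11 \right)} \right)} - N{\left(106 \right)} = 28 - 106 = -78$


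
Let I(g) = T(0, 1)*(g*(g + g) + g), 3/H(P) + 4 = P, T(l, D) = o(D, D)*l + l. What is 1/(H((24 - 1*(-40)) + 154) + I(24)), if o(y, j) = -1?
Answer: 214/3 ≈ 71.333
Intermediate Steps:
T(l, D) = 0 (T(l, D) = -l + l = 0)
H(P) = 3/(-4 + P)
I(g) = 0 (I(g) = 0*(g*(g + g) + g) = 0*(g*(2*g) + g) = 0*(2*g**2 + g) = 0*(g + 2*g**2) = 0)
1/(H((24 - 1*(-40)) + 154) + I(24)) = 1/(3/(-4 + ((24 - 1*(-40)) + 154)) + 0) = 1/(3/(-4 + ((24 + 40) + 154)) + 0) = 1/(3/(-4 + (64 + 154)) + 0) = 1/(3/(-4 + 218) + 0) = 1/(3/214 + 0) = 1/(3/214) = 214/3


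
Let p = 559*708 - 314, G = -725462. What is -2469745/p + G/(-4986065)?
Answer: -1718202764547/281682756110 ≈ -6.0998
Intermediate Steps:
p = 395458 (p = 395772 - 314 = 395458)
-2469745/p + G/(-4986065) = -2469745/395458 - 725462/(-4986065) = -2469745*1/395458 - 725462*(-1/4986065) = -2469745/395458 + 725462/4986065 = -1718202764547/281682756110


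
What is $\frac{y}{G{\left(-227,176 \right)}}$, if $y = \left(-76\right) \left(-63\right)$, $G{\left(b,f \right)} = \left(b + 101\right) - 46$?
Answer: $- \frac{1197}{43} \approx -27.837$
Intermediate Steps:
$G{\left(b,f \right)} = 55 + b$ ($G{\left(b,f \right)} = \left(101 + b\right) - 46 = 55 + b$)
$y = 4788$
$\frac{y}{G{\left(-227,176 \right)}} = \frac{4788}{55 - 227} = \frac{4788}{-172} = 4788 \left(- \frac{1}{172}\right) = - \frac{1197}{43}$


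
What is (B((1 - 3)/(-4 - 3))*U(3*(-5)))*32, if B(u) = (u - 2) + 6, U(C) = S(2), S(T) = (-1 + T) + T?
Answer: 2880/7 ≈ 411.43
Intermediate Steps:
S(T) = -1 + 2*T
U(C) = 3 (U(C) = -1 + 2*2 = -1 + 4 = 3)
B(u) = 4 + u (B(u) = (-2 + u) + 6 = 4 + u)
(B((1 - 3)/(-4 - 3))*U(3*(-5)))*32 = ((4 + (1 - 3)/(-4 - 3))*3)*32 = ((4 - 2/(-7))*3)*32 = ((4 - 2*(-⅐))*3)*32 = ((4 + 2/7)*3)*32 = ((30/7)*3)*32 = (90/7)*32 = 2880/7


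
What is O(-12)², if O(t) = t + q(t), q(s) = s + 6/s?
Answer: 2401/4 ≈ 600.25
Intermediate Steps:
O(t) = 2*t + 6/t (O(t) = t + (t + 6/t) = 2*t + 6/t)
O(-12)² = (2*(-12) + 6/(-12))² = (-24 + 6*(-1/12))² = (-24 - ½)² = (-49/2)² = 2401/4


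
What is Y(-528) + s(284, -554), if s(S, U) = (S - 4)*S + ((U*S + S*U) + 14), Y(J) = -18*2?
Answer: -235174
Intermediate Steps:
Y(J) = -36
s(S, U) = 14 + S*(-4 + S) + 2*S*U (s(S, U) = (-4 + S)*S + ((S*U + S*U) + 14) = S*(-4 + S) + (2*S*U + 14) = S*(-4 + S) + (14 + 2*S*U) = 14 + S*(-4 + S) + 2*S*U)
Y(-528) + s(284, -554) = -36 + (14 + 284**2 - 4*284 + 2*284*(-554)) = -36 + (14 + 80656 - 1136 - 314672) = -36 - 235138 = -235174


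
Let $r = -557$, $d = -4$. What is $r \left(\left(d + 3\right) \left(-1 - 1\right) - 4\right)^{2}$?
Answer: $-2228$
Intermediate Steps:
$r \left(\left(d + 3\right) \left(-1 - 1\right) - 4\right)^{2} = - 557 \left(\left(-4 + 3\right) \left(-1 - 1\right) - 4\right)^{2} = - 557 \left(\left(-1\right) \left(-2\right) - 4\right)^{2} = - 557 \left(2 - 4\right)^{2} = - 557 \left(-2\right)^{2} = \left(-557\right) 4 = -2228$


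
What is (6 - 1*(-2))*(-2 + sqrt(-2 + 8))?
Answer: -16 + 8*sqrt(6) ≈ 3.5959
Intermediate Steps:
(6 - 1*(-2))*(-2 + sqrt(-2 + 8)) = (6 + 2)*(-2 + sqrt(6)) = 8*(-2 + sqrt(6)) = -16 + 8*sqrt(6)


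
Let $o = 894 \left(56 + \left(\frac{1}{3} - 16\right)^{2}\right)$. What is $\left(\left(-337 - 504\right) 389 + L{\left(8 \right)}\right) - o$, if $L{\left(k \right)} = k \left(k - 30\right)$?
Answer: $- \frac{1790449}{3} \approx -5.9682 \cdot 10^{5}$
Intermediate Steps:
$L{\left(k \right)} = k \left(-30 + k\right)$
$o = \frac{808474}{3}$ ($o = 894 \left(56 + \left(\frac{1}{3} - 16\right)^{2}\right) = 894 \left(56 + \left(- \frac{47}{3}\right)^{2}\right) = 894 \left(56 + \frac{2209}{9}\right) = 894 \cdot \frac{2713}{9} = \frac{808474}{3} \approx 2.6949 \cdot 10^{5}$)
$\left(\left(-337 - 504\right) 389 + L{\left(8 \right)}\right) - o = \left(\left(-337 - 504\right) 389 + 8 \left(-30 + 8\right)\right) - \frac{808474}{3} = \left(\left(-841\right) 389 + 8 \left(-22\right)\right) - \frac{808474}{3} = \left(-327149 - 176\right) - \frac{808474}{3} = -327325 - \frac{808474}{3} = - \frac{1790449}{3}$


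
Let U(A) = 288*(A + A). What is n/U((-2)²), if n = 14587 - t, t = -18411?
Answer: 16499/1152 ≈ 14.322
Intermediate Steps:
U(A) = 576*A (U(A) = 288*(2*A) = 576*A)
n = 32998 (n = 14587 - 1*(-18411) = 14587 + 18411 = 32998)
n/U((-2)²) = 32998/((576*(-2)²)) = 32998/((576*4)) = 32998/2304 = 32998*(1/2304) = 16499/1152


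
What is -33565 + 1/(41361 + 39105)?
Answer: -2700841289/80466 ≈ -33565.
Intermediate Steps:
-33565 + 1/(41361 + 39105) = -33565 + 1/80466 = -2700841289/80466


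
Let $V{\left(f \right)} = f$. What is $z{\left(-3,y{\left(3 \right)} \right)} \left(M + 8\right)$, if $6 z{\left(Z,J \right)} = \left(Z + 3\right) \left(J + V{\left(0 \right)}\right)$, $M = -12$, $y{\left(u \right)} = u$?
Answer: $0$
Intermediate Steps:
$z{\left(Z,J \right)} = \frac{J \left(3 + Z\right)}{6}$ ($z{\left(Z,J \right)} = \frac{\left(Z + 3\right) \left(J + 0\right)}{6} = \frac{\left(3 + Z\right) J}{6} = \frac{J \left(3 + Z\right)}{6}$)
$z{\left(-3,y{\left(3 \right)} \right)} \left(M + 8\right) = \frac{1}{6} \cdot 3 \left(3 - 3\right) \left(-12 + 8\right) = \frac{1}{6} \cdot 3 \cdot 0 \left(-4\right) = 0 \left(-4\right) = 0$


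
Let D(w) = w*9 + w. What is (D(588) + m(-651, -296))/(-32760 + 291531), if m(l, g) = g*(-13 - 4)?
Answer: 10912/258771 ≈ 0.042169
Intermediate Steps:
m(l, g) = -17*g (m(l, g) = g*(-17) = -17*g)
D(w) = 10*w (D(w) = 9*w + w = 10*w)
(D(588) + m(-651, -296))/(-32760 + 291531) = (10*588 - 17*(-296))/(-32760 + 291531) = (5880 + 5032)/258771 = 10912*(1/258771) = 10912/258771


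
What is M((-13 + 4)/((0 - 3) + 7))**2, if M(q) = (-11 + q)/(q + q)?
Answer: 2809/324 ≈ 8.6698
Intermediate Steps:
M(q) = (-11 + q)/(2*q) (M(q) = (-11 + q)/((2*q)) = (-11 + q)*(1/(2*q)) = (-11 + q)/(2*q))
M((-13 + 4)/((0 - 3) + 7))**2 = ((-11 + (-13 + 4)/((0 - 3) + 7))/(2*(((-13 + 4)/((0 - 3) + 7)))))**2 = ((-11 - 9/(-3 + 7))/(2*((-9/(-3 + 7)))))**2 = ((-11 - 9/4)/(2*((-9/4))))**2 = ((-11 - 9*1/4)/(2*((-9*1/4))))**2 = ((-11 - 9/4)/(2*(-9/4)))**2 = ((1/2)*(-4/9)*(-53/4))**2 = (53/18)**2 = 2809/324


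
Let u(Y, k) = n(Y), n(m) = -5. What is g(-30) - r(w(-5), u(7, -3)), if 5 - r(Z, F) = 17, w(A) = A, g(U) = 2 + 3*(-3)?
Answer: 5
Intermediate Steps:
g(U) = -7 (g(U) = 2 - 9 = -7)
u(Y, k) = -5
r(Z, F) = -12 (r(Z, F) = 5 - 1*17 = 5 - 17 = -12)
g(-30) - r(w(-5), u(7, -3)) = -7 - 1*(-12) = -7 + 12 = 5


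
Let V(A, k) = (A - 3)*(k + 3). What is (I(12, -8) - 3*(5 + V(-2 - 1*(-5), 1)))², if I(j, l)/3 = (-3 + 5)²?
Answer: 9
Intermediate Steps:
I(j, l) = 12 (I(j, l) = 3*(-3 + 5)² = 3*2² = 3*4 = 12)
V(A, k) = (-3 + A)*(3 + k)
(I(12, -8) - 3*(5 + V(-2 - 1*(-5), 1)))² = (12 - 3*(5 + (-9 - 3*1 + 3*(-2 - 1*(-5)) + (-2 - 1*(-5))*1)))² = (12 - 3*(5 + (-9 - 3 + 3*(-2 + 5) + (-2 + 5)*1)))² = (12 - 3*(5 + (-9 - 3 + 3*3 + 3*1)))² = (12 - 3*(5 + (-9 - 3 + 9 + 3)))² = (12 - 3*(5 + 0))² = (12 - 3*5)² = (12 - 15)² = (-3)² = 9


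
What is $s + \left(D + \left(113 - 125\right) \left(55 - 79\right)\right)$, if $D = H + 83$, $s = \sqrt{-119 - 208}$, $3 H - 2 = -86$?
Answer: $343 + i \sqrt{327} \approx 343.0 + 18.083 i$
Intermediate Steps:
$H = -28$ ($H = \frac{2}{3} + \frac{1}{3} \left(-86\right) = \frac{2}{3} - \frac{86}{3} = -28$)
$s = i \sqrt{327}$ ($s = \sqrt{-327} = i \sqrt{327} \approx 18.083 i$)
$D = 55$ ($D = -28 + 83 = 55$)
$s + \left(D + \left(113 - 125\right) \left(55 - 79\right)\right) = i \sqrt{327} + \left(55 + \left(113 - 125\right) \left(55 - 79\right)\right) = i \sqrt{327} + \left(55 - -288\right) = i \sqrt{327} + \left(55 + 288\right) = i \sqrt{327} + 343 = 343 + i \sqrt{327}$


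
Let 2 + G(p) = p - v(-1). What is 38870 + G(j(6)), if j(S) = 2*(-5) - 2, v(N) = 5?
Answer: 38851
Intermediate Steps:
j(S) = -12 (j(S) = -10 - 2 = -12)
G(p) = -7 + p (G(p) = -2 + (p - 1*5) = -2 + (p - 5) = -2 + (-5 + p) = -7 + p)
38870 + G(j(6)) = 38870 + (-7 - 12) = 38870 - 19 = 38851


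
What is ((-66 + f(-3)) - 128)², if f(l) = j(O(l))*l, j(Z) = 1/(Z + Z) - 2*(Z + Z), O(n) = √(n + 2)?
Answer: 149815/4 - 5238*I ≈ 37454.0 - 5238.0*I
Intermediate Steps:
O(n) = √(2 + n)
j(Z) = 1/(2*Z) - 4*Z
f(l) = l*(1/(2*√(2 + l)) - 4*√(2 + l)) (f(l) = (1/(2*(√(2 + l))) - 4*√(2 + l))*l = (1/(2*√(2 + l)) - 4*√(2 + l))*l = l*(1/(2*√(2 + l)) - 4*√(2 + l)))
((-66 + f(-3)) - 128)² = ((-66 - ½*(-3)*(15 + 8*(-3))/√(2 - 3)) - 128)² = ((-66 - ½*(-3)*(15 - 24)/√(-1)) - 128)² = ((-66 - ½*(-3)*(-I)*(-9)) - 128)² = ((-66 + 27*I/2) - 128)² = (-194 + 27*I/2)²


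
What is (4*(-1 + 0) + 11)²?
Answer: 49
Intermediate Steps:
(4*(-1 + 0) + 11)² = (4*(-1) + 11)² = (-4 + 11)² = 7² = 49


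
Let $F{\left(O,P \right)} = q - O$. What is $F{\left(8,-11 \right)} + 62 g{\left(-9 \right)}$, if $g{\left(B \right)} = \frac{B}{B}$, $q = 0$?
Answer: $54$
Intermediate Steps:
$F{\left(O,P \right)} = - O$ ($F{\left(O,P \right)} = 0 - O = - O$)
$g{\left(B \right)} = 1$
$F{\left(8,-11 \right)} + 62 g{\left(-9 \right)} = \left(-1\right) 8 + 62 \cdot 1 = -8 + 62 = 54$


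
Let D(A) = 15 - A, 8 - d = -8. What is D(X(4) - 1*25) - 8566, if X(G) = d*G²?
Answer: -8782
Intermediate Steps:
d = 16 (d = 8 - 1*(-8) = 8 + 8 = 16)
X(G) = 16*G²
D(X(4) - 1*25) - 8566 = (15 - (16*4² - 1*25)) - 8566 = (15 - (16*16 - 25)) - 8566 = (15 - (256 - 25)) - 8566 = (15 - 1*231) - 8566 = (15 - 231) - 8566 = -216 - 8566 = -8782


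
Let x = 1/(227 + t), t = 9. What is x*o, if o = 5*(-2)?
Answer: -5/118 ≈ -0.042373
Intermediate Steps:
o = -10
x = 1/236 (x = 1/(227 + 9) = 1/236 ≈ 0.0042373)
x*o = (1/236)*(-10) = -5/118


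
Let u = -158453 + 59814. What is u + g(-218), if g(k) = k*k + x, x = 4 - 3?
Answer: -51114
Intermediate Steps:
x = 1
u = -98639
g(k) = 1 + k² (g(k) = k*k + 1 = k² + 1 = 1 + k²)
u + g(-218) = -98639 + (1 + (-218)²) = -98639 + (1 + 47524) = -98639 + 47525 = -51114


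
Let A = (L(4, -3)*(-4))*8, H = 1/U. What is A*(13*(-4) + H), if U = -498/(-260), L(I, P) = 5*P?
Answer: -2050880/83 ≈ -24709.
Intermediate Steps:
U = 249/130 (U = -498*(-1/260) = 249/130 ≈ 1.9154)
H = 130/249 (H = 1/(249/130) = 130/249 ≈ 0.52209)
A = 480 (A = ((5*(-3))*(-4))*8 = -15*(-4)*8 = 60*8 = 480)
A*(13*(-4) + H) = 480*(13*(-4) + 130/249) = 480*(-52 + 130/249) = 480*(-12818/249) = -2050880/83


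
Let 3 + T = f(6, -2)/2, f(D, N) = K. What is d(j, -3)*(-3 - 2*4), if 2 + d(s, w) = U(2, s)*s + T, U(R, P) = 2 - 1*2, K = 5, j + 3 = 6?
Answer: 55/2 ≈ 27.500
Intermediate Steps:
j = 3 (j = -3 + 6 = 3)
f(D, N) = 5
U(R, P) = 0 (U(R, P) = 2 - 2 = 0)
T = -1/2 (T = -3 + 5/2 = -1/2 ≈ -0.50000)
d(s, w) = -5/2 (d(s, w) = -2 + (0*s - 1/2) = -2 + (0 - 1/2) = -2 - 1/2 = -5/2)
d(j, -3)*(-3 - 2*4) = -5*(-3 - 2*4)/2 = -5*(-3 - 8)/2 = -5/2*(-11) = 55/2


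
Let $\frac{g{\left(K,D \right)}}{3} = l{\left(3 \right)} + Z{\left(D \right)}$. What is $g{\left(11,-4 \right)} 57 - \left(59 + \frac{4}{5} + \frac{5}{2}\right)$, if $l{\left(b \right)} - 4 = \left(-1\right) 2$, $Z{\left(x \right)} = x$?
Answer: $- \frac{4043}{10} \approx -404.3$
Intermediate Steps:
$l{\left(b \right)} = 2$ ($l{\left(b \right)} = 4 - 2 = 2$)
$g{\left(K,D \right)} = 6 + 3 D$ ($g{\left(K,D \right)} = 3 \left(2 + D\right) = 6 + 3 D$)
$g{\left(11,-4 \right)} 57 - \left(59 + \frac{4}{5} + \frac{5}{2}\right) = \left(6 + 3 \left(-4\right)\right) 57 - \left(59 + \frac{4}{5} + \frac{5}{2}\right) = \left(6 - 12\right) 57 - \left(59 + \frac{4}{5} + \frac{5}{2}\right) = \left(-6\right) 57 - \frac{623}{10} = -342 - \frac{623}{10} = - \frac{4043}{10}$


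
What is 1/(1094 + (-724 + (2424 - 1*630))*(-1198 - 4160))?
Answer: -1/5731966 ≈ -1.7446e-7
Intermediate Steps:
1/(1094 + (-724 + (2424 - 1*630))*(-1198 - 4160)) = 1/(1094 + (-724 + (2424 - 630))*(-5358)) = 1/(1094 + (-724 + 1794)*(-5358)) = 1/(1094 + 1070*(-5358)) = 1/(1094 - 5733060) = 1/(-5731966) = -1/5731966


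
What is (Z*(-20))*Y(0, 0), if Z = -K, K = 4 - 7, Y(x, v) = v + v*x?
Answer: 0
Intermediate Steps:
K = -3
Z = 3 (Z = -1*(-3) = 3)
(Z*(-20))*Y(0, 0) = (3*(-20))*(0*(1 + 0)) = -0 = -60*0 = 0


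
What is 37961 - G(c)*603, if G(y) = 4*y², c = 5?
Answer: -22339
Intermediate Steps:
37961 - G(c)*603 = 37961 - 4*5²*603 = 37961 - 4*25*603 = 37961 - 100*603 = 37961 - 1*60300 = 37961 - 60300 = -22339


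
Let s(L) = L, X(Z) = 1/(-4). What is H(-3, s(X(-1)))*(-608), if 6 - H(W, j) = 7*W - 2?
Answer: -17632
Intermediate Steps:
X(Z) = -¼
H(W, j) = 8 - 7*W (H(W, j) = 6 - (7*W - 2) = 6 - (-2 + 7*W) = 6 + (2 - 7*W) = 8 - 7*W)
H(-3, s(X(-1)))*(-608) = (8 - 7*(-3))*(-608) = (8 + 21)*(-608) = 29*(-608) = -17632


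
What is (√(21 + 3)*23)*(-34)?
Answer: -1564*√6 ≈ -3831.0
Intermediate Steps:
(√(21 + 3)*23)*(-34) = (√24*23)*(-34) = ((2*√6)*23)*(-34) = (46*√6)*(-34) = -1564*√6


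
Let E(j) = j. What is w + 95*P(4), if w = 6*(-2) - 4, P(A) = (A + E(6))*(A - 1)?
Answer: 2834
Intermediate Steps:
P(A) = (-1 + A)*(6 + A) (P(A) = (A + 6)*(A - 1) = (6 + A)*(-1 + A) = (-1 + A)*(6 + A))
w = -16 (w = -12 - 4 = -16)
w + 95*P(4) = -16 + 95*(-6 + 4² + 5*4) = -16 + 95*(-6 + 16 + 20) = -16 + 95*30 = -16 + 2850 = 2834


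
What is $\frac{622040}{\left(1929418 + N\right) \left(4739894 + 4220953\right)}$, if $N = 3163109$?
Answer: $\frac{622040}{45633355290369} \approx 1.3631 \cdot 10^{-8}$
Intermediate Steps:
$\frac{622040}{\left(1929418 + N\right) \left(4739894 + 4220953\right)} = \frac{622040}{\left(1929418 + 3163109\right) \left(4739894 + 4220953\right)} = \frac{622040}{5092527 \cdot 8960847} = \frac{622040}{45633355290369}$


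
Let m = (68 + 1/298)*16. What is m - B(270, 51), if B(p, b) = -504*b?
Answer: 3992016/149 ≈ 26792.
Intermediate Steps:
m = 162120/149 (m = (68 + 1/298)*16 = (20265/298)*16 = 162120/149 ≈ 1088.1)
m - B(270, 51) = 162120/149 - (-504)*51 = 162120/149 - 1*(-25704) = 162120/149 + 25704 = 3992016/149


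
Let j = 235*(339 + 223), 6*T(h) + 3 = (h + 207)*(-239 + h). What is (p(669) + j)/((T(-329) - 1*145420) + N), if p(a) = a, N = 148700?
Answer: 796434/88973 ≈ 8.9514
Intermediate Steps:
T(h) = -½ + (-239 + h)*(207 + h)/6 (T(h) = -½ + ((h + 207)*(-239 + h))/6 = -½ + ((207 + h)*(-239 + h))/6 = -½ + ((-239 + h)*(207 + h))/6 = -½ + (-239 + h)*(207 + h)/6)
j = 132070 (j = 235*562 = 132070)
(p(669) + j)/((T(-329) - 1*145420) + N) = (669 + 132070)/(((-8246 - 16/3*(-329) + (⅙)*(-329)²) - 1*145420) + 148700) = 132739/(((-8246 + 5264/3 + (⅙)*108241) - 145420) + 148700) = 132739/(((-8246 + 5264/3 + 108241/6) - 145420) + 148700) = 132739/((69293/6 - 145420) + 148700) = 132739/(-803227/6 + 148700) = 132739/(88973/6) = 132739*(6/88973) = 796434/88973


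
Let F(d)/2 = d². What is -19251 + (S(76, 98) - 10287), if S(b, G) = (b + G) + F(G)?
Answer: -10156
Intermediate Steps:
F(d) = 2*d²
S(b, G) = G + b + 2*G² (S(b, G) = (b + G) + 2*G² = (G + b) + 2*G² = G + b + 2*G²)
-19251 + (S(76, 98) - 10287) = -19251 + ((98 + 76 + 2*98²) - 10287) = -19251 + ((98 + 76 + 2*9604) - 10287) = -19251 + ((98 + 76 + 19208) - 10287) = -19251 + (19382 - 10287) = -19251 + 9095 = -10156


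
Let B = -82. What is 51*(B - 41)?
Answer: -6273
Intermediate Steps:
51*(B - 41) = 51*(-82 - 41) = 51*(-123) = -6273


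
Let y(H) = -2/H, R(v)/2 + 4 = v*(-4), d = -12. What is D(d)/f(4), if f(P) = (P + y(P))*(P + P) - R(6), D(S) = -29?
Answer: -29/84 ≈ -0.34524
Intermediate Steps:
R(v) = -8 - 8*v (R(v) = -8 + 2*(v*(-4)) = -8 + 2*(-4*v) = -8 - 8*v)
f(P) = 56 + 2*P*(P - 2/P) (f(P) = (P - 2/P)*(P + P) - (-8 - 8*6) = (P - 2/P)*(2*P) - (-8 - 48) = 2*P*(P - 2/P) - 1*(-56) = 2*P*(P - 2/P) + 56 = 56 + 2*P*(P - 2/P))
D(d)/f(4) = -29/(52 + 2*4²) = -29/(52 + 2*16) = -29/(52 + 32) = -29/84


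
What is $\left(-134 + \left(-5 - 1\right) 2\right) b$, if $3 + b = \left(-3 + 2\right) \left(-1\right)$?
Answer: $292$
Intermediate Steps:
$b = -2$ ($b = -3 + \left(-3 + 2\right) \left(-1\right) = -3 - -1 = -3 + 1 = -2$)
$\left(-134 + \left(-5 - 1\right) 2\right) b = \left(-134 + \left(-5 - 1\right) 2\right) \left(-2\right) = \left(-134 - 12\right) \left(-2\right) = \left(-146\right) \left(-2\right) = 292$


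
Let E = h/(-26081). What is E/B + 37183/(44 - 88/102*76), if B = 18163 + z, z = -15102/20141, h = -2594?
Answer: -1644738424589622983/954058318236100 ≈ -1723.9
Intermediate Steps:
z = -15102/20141 (z = -15102*1/20141 = -15102/20141 ≈ -0.74981)
E = 2594/26081 (E = -2594/(-26081) = -2594*(-1/26081) = 2594/26081 ≈ 0.099459)
B = 365805881/20141 (B = 18163 - 15102/20141 = 365805881/20141 ≈ 18162.)
E/B + 37183/(44 - 88/102*76) = 2594/(26081*(365805881/20141)) + 37183/(44 - 88/102*76) = (2594/26081)*(20141/365805881) + 37183/(44 - 88*1/102*76) = 4749614/867325743851 + 37183/(44 - 44/51*76) = 4749614/867325743851 + 37183/(44 - 3344/51) = 4749614/867325743851 + 37183/(-1100/51) = 4749614/867325743851 + 37183*(-51/1100) = 4749614/867325743851 - 1896333/1100 = -1644738424589622983/954058318236100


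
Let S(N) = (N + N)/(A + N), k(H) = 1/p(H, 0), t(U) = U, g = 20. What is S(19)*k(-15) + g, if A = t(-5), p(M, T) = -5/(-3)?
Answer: 757/35 ≈ 21.629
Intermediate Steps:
p(M, T) = 5/3 (p(M, T) = -5*(-1/3) = 5/3)
A = -5
k(H) = 3/5 (k(H) = 1/(5/3) = 3/5)
S(N) = 2*N/(-5 + N) (S(N) = (N + N)/(-5 + N) = (2*N)/(-5 + N) = 2*N/(-5 + N))
S(19)*k(-15) + g = (2*19/(-5 + 19))*(3/5) + 20 = (2*19/14)*(3/5) + 20 = (2*19*(1/14))*(3/5) + 20 = (19/7)*(3/5) + 20 = 57/35 + 20 = 757/35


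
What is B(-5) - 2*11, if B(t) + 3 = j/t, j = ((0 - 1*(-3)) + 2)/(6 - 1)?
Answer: -126/5 ≈ -25.200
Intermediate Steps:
j = 1 (j = ((0 + 3) + 2)/5 = (3 + 2)*(⅕) = 5*(⅕) = 1)
B(t) = -3 + 1/t
B(-5) - 2*11 = (-3 + 1/(-5)) - 2*11 = (-3 - ⅕) - 22 = -16/5 - 22 = -126/5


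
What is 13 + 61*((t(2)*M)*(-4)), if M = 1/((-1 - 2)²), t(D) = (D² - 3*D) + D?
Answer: 13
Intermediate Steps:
t(D) = D² - 2*D
M = ⅑ (M = 1/((-3)²) = 1/9 = ⅑ ≈ 0.11111)
13 + 61*((t(2)*M)*(-4)) = 13 + 61*(((2*(-2 + 2))*(⅑))*(-4)) = 13 + 61*(((2*0)*(⅑))*(-4)) = 13 + 61*((0*(⅑))*(-4)) = 13 + 61*(0*(-4)) = 13 + 61*0 = 13 + 0 = 13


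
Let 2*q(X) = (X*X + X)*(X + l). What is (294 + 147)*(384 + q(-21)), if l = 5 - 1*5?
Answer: -1775466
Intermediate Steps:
l = 0 (l = 5 - 5 = 0)
q(X) = X*(X + X²)/2 (q(X) = ((X*X + X)*(X + 0))/2 = ((X² + X)*X)/2 = ((X + X²)*X)/2 = (X*(X + X²))/2 = X*(X + X²)/2)
(294 + 147)*(384 + q(-21)) = (294 + 147)*(384 + (½)*(-21)²*(1 - 21)) = 441*(384 + (½)*441*(-20)) = 441*(384 - 4410) = 441*(-4026) = -1775466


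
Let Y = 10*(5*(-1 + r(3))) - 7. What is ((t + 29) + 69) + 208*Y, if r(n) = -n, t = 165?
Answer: -42793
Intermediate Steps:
Y = -207 (Y = 10*(5*(-1 - 1*3)) - 7 = 10*(5*(-1 - 3)) - 7 = 10*(5*(-4)) - 7 = 10*(-20) - 7 = -200 - 7 = -207)
((t + 29) + 69) + 208*Y = ((165 + 29) + 69) + 208*(-207) = (194 + 69) - 43056 = 263 - 43056 = -42793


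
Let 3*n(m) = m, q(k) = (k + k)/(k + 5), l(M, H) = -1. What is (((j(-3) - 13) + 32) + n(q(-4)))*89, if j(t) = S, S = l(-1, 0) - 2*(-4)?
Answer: 6230/3 ≈ 2076.7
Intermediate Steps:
q(k) = 2*k/(5 + k) (q(k) = (2*k)/(5 + k) = 2*k/(5 + k))
n(m) = m/3
S = 7 (S = -1 - 2*(-4) = -1 + 8 = 7)
j(t) = 7
(((j(-3) - 13) + 32) + n(q(-4)))*89 = (((7 - 13) + 32) + (2*(-4)/(5 - 4))/3)*89 = ((-6 + 32) + (2*(-4)/1)/3)*89 = (26 + (2*(-4)*1)/3)*89 = (26 + (⅓)*(-8))*89 = (26 - 8/3)*89 = (70/3)*89 = 6230/3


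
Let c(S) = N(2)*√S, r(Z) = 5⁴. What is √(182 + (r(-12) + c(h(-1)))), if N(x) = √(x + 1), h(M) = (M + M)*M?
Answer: √(807 + √6) ≈ 28.451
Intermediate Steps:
h(M) = 2*M² (h(M) = (2*M)*M = 2*M²)
r(Z) = 625
N(x) = √(1 + x)
c(S) = √3*√S (c(S) = √(1 + 2)*√S = √3*√S)
√(182 + (r(-12) + c(h(-1)))) = √(182 + (625 + √3*√(2*(-1)²))) = √(182 + (625 + √3*√(2*1))) = √(182 + (625 + √3*√2)) = √(182 + (625 + √6)) = √(807 + √6)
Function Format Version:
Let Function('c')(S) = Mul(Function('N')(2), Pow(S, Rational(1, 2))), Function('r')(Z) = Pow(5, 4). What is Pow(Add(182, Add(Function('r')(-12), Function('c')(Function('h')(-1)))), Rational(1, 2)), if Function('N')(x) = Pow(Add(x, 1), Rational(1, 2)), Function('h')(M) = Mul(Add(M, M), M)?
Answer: Pow(Add(807, Pow(6, Rational(1, 2))), Rational(1, 2)) ≈ 28.451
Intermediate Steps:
Function('h')(M) = Mul(2, Pow(M, 2)) (Function('h')(M) = Mul(Mul(2, M), M) = Mul(2, Pow(M, 2)))
Function('r')(Z) = 625
Function('N')(x) = Pow(Add(1, x), Rational(1, 2))
Function('c')(S) = Mul(Pow(3, Rational(1, 2)), Pow(S, Rational(1, 2))) (Function('c')(S) = Mul(Pow(Add(1, 2), Rational(1, 2)), Pow(S, Rational(1, 2))) = Mul(Pow(3, Rational(1, 2)), Pow(S, Rational(1, 2))))
Pow(Add(182, Add(Function('r')(-12), Function('c')(Function('h')(-1)))), Rational(1, 2)) = Pow(Add(182, Add(625, Mul(Pow(3, Rational(1, 2)), Pow(Mul(2, Pow(-1, 2)), Rational(1, 2))))), Rational(1, 2)) = Pow(Add(182, Add(625, Mul(Pow(3, Rational(1, 2)), Pow(Mul(2, 1), Rational(1, 2))))), Rational(1, 2)) = Pow(Add(182, Add(625, Mul(Pow(3, Rational(1, 2)), Pow(2, Rational(1, 2))))), Rational(1, 2)) = Pow(Add(182, Add(625, Pow(6, Rational(1, 2)))), Rational(1, 2)) = Pow(Add(807, Pow(6, Rational(1, 2))), Rational(1, 2))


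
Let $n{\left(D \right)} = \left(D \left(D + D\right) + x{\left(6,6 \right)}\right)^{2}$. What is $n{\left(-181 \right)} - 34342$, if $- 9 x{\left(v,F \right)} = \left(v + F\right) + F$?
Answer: $4292836058$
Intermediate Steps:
$x{\left(v,F \right)} = - \frac{2 F}{9} - \frac{v}{9}$ ($x{\left(v,F \right)} = - \frac{\left(v + F\right) + F}{9} = - \frac{\left(F + v\right) + F}{9} = - \frac{v + 2 F}{9} = - \frac{2 F}{9} - \frac{v}{9}$)
$n{\left(D \right)} = \left(-2 + 2 D^{2}\right)^{2}$ ($n{\left(D \right)} = \left(D \left(D + D\right) - 2\right)^{2} = \left(D 2 D - 2\right)^{2} = \left(2 D^{2} - 2\right)^{2} = \left(-2 + 2 D^{2}\right)^{2}$)
$n{\left(-181 \right)} - 34342 = 4 \left(-1 + \left(-181\right)^{2}\right)^{2} - 34342 = 4 \left(-1 + 32761\right)^{2} - 34342 = 4 \cdot 32760^{2} - 34342 = 4 \cdot 1073217600 - 34342 = 4292870400 - 34342 = 4292836058$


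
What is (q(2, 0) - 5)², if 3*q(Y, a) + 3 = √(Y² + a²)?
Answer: 256/9 ≈ 28.444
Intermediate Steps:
q(Y, a) = -1 + √(Y² + a²)/3
(q(2, 0) - 5)² = ((-1 + √(2² + 0²)/3) - 5)² = ((-1 + √(4 + 0)/3) - 5)² = ((-1 + √4/3) - 5)² = ((-1 + (⅓)*2) - 5)² = ((-1 + ⅔) - 5)² = (-⅓ - 5)² = (-16/3)² = 256/9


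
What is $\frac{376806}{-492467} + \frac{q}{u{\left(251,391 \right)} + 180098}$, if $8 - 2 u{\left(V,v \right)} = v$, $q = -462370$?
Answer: $- \frac{590983630858}{177196028671} \approx -3.3352$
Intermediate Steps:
$u{\left(V,v \right)} = 4 - \frac{v}{2}$
$\frac{376806}{-492467} + \frac{q}{u{\left(251,391 \right)} + 180098} = \frac{376806}{-492467} - \frac{462370}{\left(4 - \frac{391}{2}\right) + 180098} = 376806 \left(- \frac{1}{492467}\right) - \frac{462370}{\left(4 - \frac{391}{2}\right) + 180098} = - \frac{376806}{492467} - \frac{462370}{- \frac{383}{2} + 180098} = - \frac{376806}{492467} - \frac{462370}{\frac{359813}{2}} = - \frac{376806}{492467} - \frac{924740}{359813} = - \frac{590983630858}{177196028671}$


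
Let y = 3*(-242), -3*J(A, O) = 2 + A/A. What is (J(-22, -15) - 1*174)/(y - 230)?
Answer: 175/956 ≈ 0.18305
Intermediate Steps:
J(A, O) = -1 (J(A, O) = -(2 + A/A)/3 = -(2 + 1)/3 = -1/3*3 = -1)
y = -726
(J(-22, -15) - 1*174)/(y - 230) = (-1 - 1*174)/(-726 - 230) = (-1 - 174)/(-956) = -175*(-1/956) = 175/956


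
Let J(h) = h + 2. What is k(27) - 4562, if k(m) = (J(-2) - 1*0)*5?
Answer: -4562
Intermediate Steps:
J(h) = 2 + h
k(m) = 0 (k(m) = ((2 - 2) - 1*0)*5 = (0 + 0)*5 = 0*5 = 0)
k(27) - 4562 = 0 - 4562 = -4562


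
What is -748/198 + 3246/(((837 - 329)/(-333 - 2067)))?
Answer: -17532718/1143 ≈ -15339.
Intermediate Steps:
-748/198 + 3246/(((837 - 329)/(-333 - 2067))) = -748*1/198 + 3246/((508/(-2400))) = -34/9 + 3246/((508*(-1/2400))) = -34/9 + 3246/(-127/600) = -34/9 + 3246*(-600/127) = -34/9 - 1947600/127 = -17532718/1143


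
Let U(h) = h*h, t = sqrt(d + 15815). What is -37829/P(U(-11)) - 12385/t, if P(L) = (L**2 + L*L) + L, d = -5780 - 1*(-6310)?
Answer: -3439/2673 - 2477*sqrt(16345)/3269 ≈ -98.160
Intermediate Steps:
d = 530 (d = -5780 + 6310 = 530)
t = sqrt(16345) (t = sqrt(530 + 15815) = sqrt(16345) ≈ 127.85)
U(h) = h**2
P(L) = L + 2*L**2 (P(L) = (L**2 + L**2) + L = 2*L**2 + L = L + 2*L**2)
-37829/P(U(-11)) - 12385/t = -37829*1/(121*(1 + 2*(-11)**2)) - 12385*sqrt(16345)/16345 = -37829*1/(121*(1 + 2*121)) - 2477*sqrt(16345)/3269 = -37829*1/(121*(1 + 242)) - 2477*sqrt(16345)/3269 = -37829/(121*243) - 2477*sqrt(16345)/3269 = -37829/29403 - 2477*sqrt(16345)/3269 = -37829*1/29403 - 2477*sqrt(16345)/3269 = -3439/2673 - 2477*sqrt(16345)/3269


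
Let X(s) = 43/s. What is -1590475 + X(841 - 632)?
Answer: -332409232/209 ≈ -1.5905e+6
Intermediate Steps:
-1590475 + X(841 - 632) = -1590475 + 43/(841 - 632) = -1590475 + 43/209 = -332409232/209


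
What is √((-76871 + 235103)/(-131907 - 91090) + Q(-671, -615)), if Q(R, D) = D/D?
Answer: √14442400705/222997 ≈ 0.53892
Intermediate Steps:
Q(R, D) = 1
√((-76871 + 235103)/(-131907 - 91090) + Q(-671, -615)) = √((-76871 + 235103)/(-131907 - 91090) + 1) = √(158232/(-222997) + 1) = √(158232*(-1/222997) + 1) = √(-158232/222997 + 1) = √(64765/222997) = √14442400705/222997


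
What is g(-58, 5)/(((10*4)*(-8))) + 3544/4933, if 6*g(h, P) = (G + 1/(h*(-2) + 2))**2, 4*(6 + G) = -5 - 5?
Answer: 7482735649/10989934720 ≈ 0.68087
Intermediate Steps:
G = -17/2 (G = -6 + (-5 - 5)/4 = -6 + (1/4)*(-10) = -6 - 5/2 = -17/2 ≈ -8.5000)
g(h, P) = (-17/2 + 1/(2 - 2*h))**2/6 (g(h, P) = (-17/2 + 1/(h*(-2) + 2))**2/6 = (-17/2 + 1/(-2*h + 2))**2/6 = (-17/2 + 1/(2 - 2*h))**2/6)
g(-58, 5)/(((10*4)*(-8))) + 3544/4933 = ((-16 + 17*(-58))**2/(24*(-1 - 58)**2))/(((10*4)*(-8))) + 3544/4933 = ((1/24)*(-16 - 986)**2/(-59)**2)/((40*(-8))) + 3544*(1/4933) = ((1/24)*(1/3481)*(-1002)**2)/(-320) + 3544/4933 = ((1/24)*(1/3481)*1004004)*(-1/320) + 3544/4933 = (83667/6962)*(-1/320) + 3544/4933 = -83667/2227840 + 3544/4933 = 7482735649/10989934720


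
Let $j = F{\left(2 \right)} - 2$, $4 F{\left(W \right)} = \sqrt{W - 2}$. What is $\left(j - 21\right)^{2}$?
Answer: $529$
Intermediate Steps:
$F{\left(W \right)} = \frac{\sqrt{-2 + W}}{4}$ ($F{\left(W \right)} = \frac{\sqrt{W - 2}}{4} = \frac{\sqrt{-2 + W}}{4}$)
$j = -2$ ($j = \frac{\sqrt{-2 + 2}}{4} - 2 = \frac{\sqrt{0}}{4} - 2 = \frac{1}{4} \cdot 0 - 2 = 0 - 2 = -2$)
$\left(j - 21\right)^{2} = \left(-2 - 21\right)^{2} = \left(-23\right)^{2} = 529$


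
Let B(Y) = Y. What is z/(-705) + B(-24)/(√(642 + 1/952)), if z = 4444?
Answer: -4444/705 - 48*√145462030/611185 ≈ -7.2507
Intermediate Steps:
z/(-705) + B(-24)/(√(642 + 1/952)) = 4444/(-705) - 24/√(642 + 1/952) = 4444*(-1/705) - 24/√(642 + 1/952) = -4444/705 - 24*2*√145462030/611185 = -4444/705 - 48*√145462030/611185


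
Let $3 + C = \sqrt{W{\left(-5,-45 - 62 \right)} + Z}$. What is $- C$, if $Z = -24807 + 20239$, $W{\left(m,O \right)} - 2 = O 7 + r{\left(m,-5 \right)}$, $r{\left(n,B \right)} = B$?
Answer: $3 - 2 i \sqrt{1330} \approx 3.0 - 72.938 i$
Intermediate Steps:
$W{\left(m,O \right)} = -3 + 7 O$ ($W{\left(m,O \right)} = 2 + \left(O 7 - 5\right) = 2 + \left(7 O - 5\right) = 2 + \left(-5 + 7 O\right) = -3 + 7 O$)
$Z = -4568$
$C = -3 + 2 i \sqrt{1330}$ ($C = -3 + \sqrt{\left(-3 + 7 \left(-45 - 62\right)\right) - 4568} = -3 + \sqrt{\left(-3 + 7 \left(-107\right)\right) - 4568} = -3 + \sqrt{\left(-3 - 749\right) - 4568} = -3 + \sqrt{-752 - 4568} = -3 + \sqrt{-5320} = -3 + 2 i \sqrt{1330} \approx -3.0 + 72.938 i$)
$- C = - (-3 + 2 i \sqrt{1330}) = 3 - 2 i \sqrt{1330}$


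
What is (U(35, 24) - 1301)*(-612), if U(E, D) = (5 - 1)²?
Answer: 786420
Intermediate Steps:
U(E, D) = 16 (U(E, D) = 4² = 16)
(U(35, 24) - 1301)*(-612) = (16 - 1301)*(-612) = -1285*(-612) = 786420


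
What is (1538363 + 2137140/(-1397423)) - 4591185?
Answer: -4266085814846/1397423 ≈ -3.0528e+6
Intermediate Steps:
(1538363 + 2137140/(-1397423)) - 4591185 = (1538363 + 2137140*(-1/1397423)) - 4591185 = (1538363 - 2137140/1397423) - 4591185 = 2149741701409/1397423 - 4591185 = -4266085814846/1397423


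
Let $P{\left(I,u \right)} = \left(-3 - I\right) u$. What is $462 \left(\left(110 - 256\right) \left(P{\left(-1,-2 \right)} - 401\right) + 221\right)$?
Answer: $26880546$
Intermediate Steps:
$P{\left(I,u \right)} = u \left(-3 - I\right)$
$462 \left(\left(110 - 256\right) \left(P{\left(-1,-2 \right)} - 401\right) + 221\right) = 462 \left(\left(110 - 256\right) \left(\left(-1\right) \left(-2\right) \left(3 - 1\right) - 401\right) + 221\right) = 462 \left(- 146 \left(\left(-1\right) \left(-2\right) 2 - 401\right) + 221\right) = 462 \left(- 146 \left(4 - 401\right) + 221\right) = 462 \left(\left(-146\right) \left(-397\right) + 221\right) = 462 \left(57962 + 221\right) = 462 \cdot 58183 = 26880546$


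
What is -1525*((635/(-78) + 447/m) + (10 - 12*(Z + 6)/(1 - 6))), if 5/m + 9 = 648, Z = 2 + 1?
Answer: -6797999515/78 ≈ -8.7154e+7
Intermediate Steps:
Z = 3
m = 5/639 (m = 5/(-9 + 648) = 5/639 ≈ 0.0078247)
-1525*((635/(-78) + 447/m) + (10 - 12*(Z + 6)/(1 - 6))) = -1525*((635/(-78) + 447/(5/639)) + (10 - 12*(3 + 6)/(1 - 6))) = -1525*((635*(-1/78) + 447*(639/5)) + (10 - 108/(-5))) = -1525*((-635/78 + 285633/5) + (10 - 108*(-1)/5)) = -1525*(22276199/390 + (10 - 12*(-9/5))) = -1525*(22276199/390 + (10 + 108/5)) = -1525*(22276199/390 + 158/5) = -1525*22288523/390 = -6797999515/78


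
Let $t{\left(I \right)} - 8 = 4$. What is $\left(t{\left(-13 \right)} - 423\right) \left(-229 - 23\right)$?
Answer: $103572$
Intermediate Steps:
$t{\left(I \right)} = 12$ ($t{\left(I \right)} = 8 + 4 = 12$)
$\left(t{\left(-13 \right)} - 423\right) \left(-229 - 23\right) = \left(12 - 423\right) \left(-229 - 23\right) = \left(-411\right) \left(-252\right) = 103572$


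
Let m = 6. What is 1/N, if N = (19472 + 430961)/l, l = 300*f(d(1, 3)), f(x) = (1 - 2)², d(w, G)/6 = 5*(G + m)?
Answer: 300/450433 ≈ 0.00066603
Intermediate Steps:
d(w, G) = 180 + 30*G (d(w, G) = 6*(5*(G + 6)) = 6*(5*(6 + G)) = 6*(30 + 5*G) = 180 + 30*G)
f(x) = 1 (f(x) = (-1)² = 1)
l = 300 (l = 300*1 = 300)
N = 450433/300 (N = (19472 + 430961)/300 = 450433*(1/300) = 450433/300 ≈ 1501.4)
1/N = 1/(450433/300) = 300/450433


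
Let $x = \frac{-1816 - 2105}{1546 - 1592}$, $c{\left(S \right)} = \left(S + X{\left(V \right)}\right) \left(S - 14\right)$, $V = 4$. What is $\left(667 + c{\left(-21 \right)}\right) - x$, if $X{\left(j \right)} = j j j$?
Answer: $- \frac{42469}{46} \approx -923.24$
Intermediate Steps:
$X{\left(j \right)} = j^{3}$ ($X{\left(j \right)} = j^{2} j = j^{3}$)
$c{\left(S \right)} = \left(-14 + S\right) \left(64 + S\right)$ ($c{\left(S \right)} = \left(S + 4^{3}\right) \left(S - 14\right) = \left(S + 64\right) \left(-14 + S\right) = \left(64 + S\right) \left(-14 + S\right) = \left(-14 + S\right) \left(64 + S\right)$)
$x = \frac{3921}{46}$ ($x = - \frac{3921}{-46} = \left(-3921\right) \left(- \frac{1}{46}\right) = \frac{3921}{46} \approx 85.239$)
$\left(667 + c{\left(-21 \right)}\right) - x = \left(667 + \left(-896 + \left(-21\right)^{2} + 50 \left(-21\right)\right)\right) - \frac{3921}{46} = \left(667 - 1505\right) - \frac{3921}{46} = -838 - \frac{3921}{46} = - \frac{42469}{46}$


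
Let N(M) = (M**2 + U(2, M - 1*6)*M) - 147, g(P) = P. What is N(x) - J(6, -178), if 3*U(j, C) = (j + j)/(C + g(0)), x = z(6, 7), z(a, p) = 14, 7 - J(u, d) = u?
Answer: 151/3 ≈ 50.333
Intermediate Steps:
J(u, d) = 7 - u
x = 14
U(j, C) = 2*j/(3*C) (U(j, C) = ((j + j)/(C + 0))/3 = ((2*j)/C)/3 = (2*j/C)/3 = 2*j/(3*C))
N(M) = -147 + M**2 + 4*M/(3*(-6 + M)) (N(M) = (M**2 + ((2/3)*2/(M - 1*6))*M) - 147 = (M**2 + ((2/3)*2/(M - 6))*M) - 147 = (M**2 + ((2/3)*2/(-6 + M))*M) - 147 = (M**2 + (4/(3*(-6 + M)))*M) - 147 = (M**2 + 4*M/(3*(-6 + M))) - 147 = -147 + M**2 + 4*M/(3*(-6 + M)))
N(x) - J(6, -178) = ((4/3)*14 + (-147 + 14**2)*(-6 + 14))/(-6 + 14) - (7 - 1*6) = (56/3 + (-147 + 196)*8)/8 - (7 - 6) = (56/3 + 49*8)/8 - 1*1 = (56/3 + 392)/8 - 1 = (1/8)*(1232/3) - 1 = 154/3 - 1 = 151/3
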